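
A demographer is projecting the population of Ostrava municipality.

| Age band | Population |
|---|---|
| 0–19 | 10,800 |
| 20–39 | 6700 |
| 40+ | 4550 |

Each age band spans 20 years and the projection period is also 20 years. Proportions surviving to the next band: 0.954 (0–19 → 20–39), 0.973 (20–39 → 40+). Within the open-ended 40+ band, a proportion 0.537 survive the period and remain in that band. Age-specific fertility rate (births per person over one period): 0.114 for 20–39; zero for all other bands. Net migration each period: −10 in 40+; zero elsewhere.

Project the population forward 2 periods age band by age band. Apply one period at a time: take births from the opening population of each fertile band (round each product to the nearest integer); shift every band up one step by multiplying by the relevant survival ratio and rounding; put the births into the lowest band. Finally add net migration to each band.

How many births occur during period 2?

1175

Call the bands 1 to 3, youngest first.
Period 1.
Births: 6700 × 0.114 = 764
Band 2: 10800 × 0.954 = 10303
Band 3: 6700 × 0.973 + 4550 × 0.537 = 6519 + 2443 = 8962
Net migration: Band 3 − 10 → 8952
→ [764, 10303, 8952]
Period 2.
Births: 10303 × 0.114 = 1175
Band 2: 764 × 0.954 = 729
Band 3: 10303 × 0.973 + 8952 × 0.537 = 10025 + 4807 = 14832
Net migration: Band 3 − 10 → 14822
→ [1175, 729, 14822]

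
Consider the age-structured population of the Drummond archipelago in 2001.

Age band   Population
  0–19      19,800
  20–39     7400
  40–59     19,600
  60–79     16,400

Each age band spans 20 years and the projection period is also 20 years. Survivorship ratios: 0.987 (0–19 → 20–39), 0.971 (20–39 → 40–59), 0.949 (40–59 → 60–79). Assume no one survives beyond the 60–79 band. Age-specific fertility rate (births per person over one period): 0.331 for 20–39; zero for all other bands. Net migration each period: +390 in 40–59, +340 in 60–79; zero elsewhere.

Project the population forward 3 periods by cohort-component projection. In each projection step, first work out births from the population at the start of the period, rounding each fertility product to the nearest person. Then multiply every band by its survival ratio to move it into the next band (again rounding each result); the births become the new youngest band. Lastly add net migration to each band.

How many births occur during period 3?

— Period 1 —
Births: 7400 × 0.331 = 2449
20–39: 19800 × 0.987 = 19543
40–59: 7400 × 0.971 = 7185
60–79: 19600 × 0.949 = 18600
Net migration: 40–59 + 390 → 7575; 60–79 + 340 → 18940
→ [2449, 19543, 7575, 18940]
— Period 2 —
Births: 19543 × 0.331 = 6469
20–39: 2449 × 0.987 = 2417
40–59: 19543 × 0.971 = 18976
60–79: 7575 × 0.949 = 7189
Net migration: 40–59 + 390 → 19366; 60–79 + 340 → 7529
→ [6469, 2417, 19366, 7529]
— Period 3 —
Births: 2417 × 0.331 = 800
20–39: 6469 × 0.987 = 6385
40–59: 2417 × 0.971 = 2347
60–79: 19366 × 0.949 = 18378
Net migration: 40–59 + 390 → 2737; 60–79 + 340 → 18718
→ [800, 6385, 2737, 18718]

800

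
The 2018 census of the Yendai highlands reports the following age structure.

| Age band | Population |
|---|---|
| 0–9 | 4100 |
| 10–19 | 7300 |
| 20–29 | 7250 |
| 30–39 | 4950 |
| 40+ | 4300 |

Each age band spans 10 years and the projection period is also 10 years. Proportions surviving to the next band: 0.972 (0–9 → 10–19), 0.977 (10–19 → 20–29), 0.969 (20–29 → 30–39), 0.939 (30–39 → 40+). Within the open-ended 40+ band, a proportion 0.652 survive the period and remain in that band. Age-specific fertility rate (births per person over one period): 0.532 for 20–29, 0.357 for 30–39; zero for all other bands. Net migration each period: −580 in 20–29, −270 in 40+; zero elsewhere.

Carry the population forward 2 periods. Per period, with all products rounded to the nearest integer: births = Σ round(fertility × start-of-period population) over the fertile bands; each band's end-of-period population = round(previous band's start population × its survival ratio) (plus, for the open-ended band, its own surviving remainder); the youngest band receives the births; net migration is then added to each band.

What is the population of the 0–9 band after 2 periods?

5994

Let band 1 be 0–9 through band 5 = 40+.
After projecting period 1:
Births: 7250 × 0.532 = 3857, 4950 × 0.357 = 1767 → total 5624
Band 2: 4100 × 0.972 = 3985
Band 3: 7300 × 0.977 = 7132
Band 4: 7250 × 0.969 = 7025
Band 5: 4950 × 0.939 + 4300 × 0.652 = 4648 + 2804 = 7452
Net migration: Band 3 − 580 → 6552; Band 5 − 270 → 7182
Population now: 0–9=5624, 10–19=3985, 20–29=6552, 30–39=7025, 40+=7182
After projecting period 2:
Births: 6552 × 0.532 = 3486, 7025 × 0.357 = 2508 → total 5994
Band 2: 5624 × 0.972 = 5467
Band 3: 3985 × 0.977 = 3893
Band 4: 6552 × 0.969 = 6349
Band 5: 7025 × 0.939 + 7182 × 0.652 = 6596 + 4683 = 11279
Net migration: Band 3 − 580 → 3313; Band 5 − 270 → 11009
Population now: 0–9=5994, 10–19=5467, 20–29=3313, 30–39=6349, 40+=11009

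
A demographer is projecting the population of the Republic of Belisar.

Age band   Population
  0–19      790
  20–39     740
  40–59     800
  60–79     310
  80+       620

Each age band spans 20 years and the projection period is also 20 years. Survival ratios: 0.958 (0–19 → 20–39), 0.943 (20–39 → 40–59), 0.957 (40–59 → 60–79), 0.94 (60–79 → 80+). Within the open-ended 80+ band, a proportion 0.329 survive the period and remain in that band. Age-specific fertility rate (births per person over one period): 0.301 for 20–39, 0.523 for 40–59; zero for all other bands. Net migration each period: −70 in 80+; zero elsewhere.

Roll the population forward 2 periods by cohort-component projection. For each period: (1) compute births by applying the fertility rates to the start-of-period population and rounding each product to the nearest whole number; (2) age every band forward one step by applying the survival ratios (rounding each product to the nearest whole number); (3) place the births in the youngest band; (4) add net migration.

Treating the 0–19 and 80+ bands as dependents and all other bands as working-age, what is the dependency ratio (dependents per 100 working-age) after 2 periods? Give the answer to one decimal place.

Numbering the bands 1..5 from youngest to oldest:
Period 1:
Births: 740 × 0.301 = 223 ; 800 × 0.523 = 418 ⇒ total 641
Band 2: 790 × 0.958 = 757
Band 3: 740 × 0.943 = 698
Band 4: 800 × 0.957 = 766
Band 5: 310 × 0.94 + 620 × 0.329 = 291 + 204 = 495
Net migration: Band 5 − 70 → 425
→ [641, 757, 698, 766, 425]
Period 2:
Births: 757 × 0.301 = 228 ; 698 × 0.523 = 365 ⇒ total 593
Band 2: 641 × 0.958 = 614
Band 3: 757 × 0.943 = 714
Band 4: 698 × 0.957 = 668
Band 5: 766 × 0.94 + 425 × 0.329 = 720 + 140 = 860
Net migration: Band 5 − 70 → 790
→ [593, 614, 714, 668, 790]
Dependents (band 0–19 + band 80+) = 593 + 790 = 1383; working-age = 1996; ratio = 1383/1996 × 100 = 69.3

69.3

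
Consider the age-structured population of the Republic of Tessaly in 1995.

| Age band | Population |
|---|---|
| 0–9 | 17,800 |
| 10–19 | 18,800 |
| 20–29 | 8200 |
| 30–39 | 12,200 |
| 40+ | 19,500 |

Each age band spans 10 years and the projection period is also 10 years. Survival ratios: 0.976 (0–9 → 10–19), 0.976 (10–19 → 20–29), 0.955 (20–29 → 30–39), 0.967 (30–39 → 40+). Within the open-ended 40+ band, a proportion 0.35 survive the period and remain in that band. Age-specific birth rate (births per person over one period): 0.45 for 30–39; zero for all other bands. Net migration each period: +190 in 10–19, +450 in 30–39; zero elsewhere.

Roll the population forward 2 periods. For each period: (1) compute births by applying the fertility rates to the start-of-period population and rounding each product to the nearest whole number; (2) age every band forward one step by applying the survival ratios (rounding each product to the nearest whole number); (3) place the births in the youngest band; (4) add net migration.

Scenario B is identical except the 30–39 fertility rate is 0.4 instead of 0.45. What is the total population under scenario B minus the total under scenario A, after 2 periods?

-1009

Call the groups 1 to 5, youngest first.
[period 1]
Births: 12200 * 0.45 = 5490
Group 2: 17800 * 0.976 = 17373
Group 3: 18800 * 0.976 = 18349
Group 4: 8200 * 0.955 = 7831
Group 5: 12200 * 0.967 + 19500 * 0.35 = 11797 + 6825 = 18622
Net migration: Group 2 + 190 → 17563; Group 4 + 450 → 8281
Giving 5490 / 17563 / 18349 / 8281 / 18622.
[period 2]
Births: 8281 * 0.45 = 3726
Group 2: 5490 * 0.976 = 5358
Group 3: 17563 * 0.976 = 17141
Group 4: 18349 * 0.955 = 17523
Group 5: 8281 * 0.967 + 18622 * 0.35 = 8008 + 6518 = 14526
Net migration: Group 2 + 190 → 5548; Group 4 + 450 → 17973
Giving 3726 / 5548 / 17141 / 17973 / 14526.
Scenario A total after 2 periods: 58914
Scenario B projection —
[period 1]
Births: 12200 * 0.4 = 4880
Group 2: 17800 * 0.976 = 17373
Group 3: 18800 * 0.976 = 18349
Group 4: 8200 * 0.955 = 7831
Group 5: 12200 * 0.967 + 19500 * 0.35 = 11797 + 6825 = 18622
Net migration: Group 2 + 190 → 17563; Group 4 + 450 → 8281
Giving 4880 / 17563 / 18349 / 8281 / 18622.
[period 2]
Births: 8281 * 0.4 = 3312
Group 2: 4880 * 0.976 = 4763
Group 3: 17563 * 0.976 = 17141
Group 4: 18349 * 0.955 = 17523
Group 5: 8281 * 0.967 + 18622 * 0.35 = 8008 + 6518 = 14526
Net migration: Group 2 + 190 → 4953; Group 4 + 450 → 17973
Giving 3312 / 4953 / 17141 / 17973 / 14526.
Scenario B total after 2 periods: 57905
Difference B − A = 57905 − 58914 = -1009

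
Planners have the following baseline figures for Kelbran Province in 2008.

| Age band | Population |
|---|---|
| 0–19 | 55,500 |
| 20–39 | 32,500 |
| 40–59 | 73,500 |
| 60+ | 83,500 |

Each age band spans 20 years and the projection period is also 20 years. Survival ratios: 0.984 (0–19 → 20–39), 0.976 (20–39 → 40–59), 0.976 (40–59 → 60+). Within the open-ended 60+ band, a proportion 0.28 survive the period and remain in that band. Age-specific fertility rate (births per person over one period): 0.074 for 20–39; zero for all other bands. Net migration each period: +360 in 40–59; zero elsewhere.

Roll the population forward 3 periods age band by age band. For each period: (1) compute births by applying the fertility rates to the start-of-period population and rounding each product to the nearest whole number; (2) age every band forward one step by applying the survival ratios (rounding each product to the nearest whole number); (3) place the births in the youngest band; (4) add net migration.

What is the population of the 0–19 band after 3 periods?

After projecting period 1:
Births: 32500 × 0.074 = 2405
20–39: 55500 × 0.984 = 54612
40–59: 32500 × 0.976 = 31720
60+: 73500 × 0.976 + 83500 × 0.28 = 71736 + 23380 = 95116
Net migration: 40–59 + 360 → 32080
End of period: [2405, 54612, 32080, 95116]
After projecting period 2:
Births: 54612 × 0.074 = 4041
20–39: 2405 × 0.984 = 2367
40–59: 54612 × 0.976 = 53301
60+: 32080 × 0.976 + 95116 × 0.28 = 31310 + 26632 = 57942
Net migration: 40–59 + 360 → 53661
End of period: [4041, 2367, 53661, 57942]
After projecting period 3:
Births: 2367 × 0.074 = 175
20–39: 4041 × 0.984 = 3976
40–59: 2367 × 0.976 = 2310
60+: 53661 × 0.976 + 57942 × 0.28 = 52373 + 16224 = 68597
Net migration: 40–59 + 360 → 2670
End of period: [175, 3976, 2670, 68597]

175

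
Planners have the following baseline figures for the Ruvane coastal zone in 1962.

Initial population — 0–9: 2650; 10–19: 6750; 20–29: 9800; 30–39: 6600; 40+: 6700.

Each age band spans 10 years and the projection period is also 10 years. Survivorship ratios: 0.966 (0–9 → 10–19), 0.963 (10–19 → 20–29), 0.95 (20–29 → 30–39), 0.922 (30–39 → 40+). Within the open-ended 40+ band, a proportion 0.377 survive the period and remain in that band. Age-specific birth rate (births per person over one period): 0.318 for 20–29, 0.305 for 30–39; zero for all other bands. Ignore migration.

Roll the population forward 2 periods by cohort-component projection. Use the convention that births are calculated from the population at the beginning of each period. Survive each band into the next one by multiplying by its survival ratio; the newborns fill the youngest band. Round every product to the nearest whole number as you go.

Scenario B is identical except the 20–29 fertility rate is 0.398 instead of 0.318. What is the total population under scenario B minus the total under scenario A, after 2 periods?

(Groups numbered youngest = 1 to oldest = 5.)
Period 1.
Births: 9800 * 0.318 = 3116  |  6600 * 0.305 = 2013 → 5129
Group 2: 2650 * 0.966 = 2560
Group 3: 6750 * 0.963 = 6500
Group 4: 9800 * 0.95 = 9310
Group 5: 6600 * 0.922 + 6700 * 0.377 = 6085 + 2526 = 8611
Population now: 0–9=5129, 10–19=2560, 20–29=6500, 30–39=9310, 40+=8611
Period 2.
Births: 6500 * 0.318 = 2067  |  9310 * 0.305 = 2840 → 4907
Group 2: 5129 * 0.966 = 4955
Group 3: 2560 * 0.963 = 2465
Group 4: 6500 * 0.95 = 6175
Group 5: 9310 * 0.922 + 8611 * 0.377 = 8584 + 3246 = 11830
Population now: 0–9=4907, 10–19=4955, 20–29=2465, 30–39=6175, 40+=11830
Scenario A total after 2 periods: 30332
Scenario B projection —
Period 1.
Births: 9800 * 0.398 = 3900  |  6600 * 0.305 = 2013 → 5913
Group 2: 2650 * 0.966 = 2560
Group 3: 6750 * 0.963 = 6500
Group 4: 9800 * 0.95 = 9310
Group 5: 6600 * 0.922 + 6700 * 0.377 = 6085 + 2526 = 8611
Population now: 0–9=5913, 10–19=2560, 20–29=6500, 30–39=9310, 40+=8611
Period 2.
Births: 6500 * 0.398 = 2587  |  9310 * 0.305 = 2840 → 5427
Group 2: 5913 * 0.966 = 5712
Group 3: 2560 * 0.963 = 2465
Group 4: 6500 * 0.95 = 6175
Group 5: 9310 * 0.922 + 8611 * 0.377 = 8584 + 3246 = 11830
Population now: 0–9=5427, 10–19=5712, 20–29=2465, 30–39=6175, 40+=11830
Scenario B total after 2 periods: 31609
Difference B − A = 31609 − 30332 = 1277

1277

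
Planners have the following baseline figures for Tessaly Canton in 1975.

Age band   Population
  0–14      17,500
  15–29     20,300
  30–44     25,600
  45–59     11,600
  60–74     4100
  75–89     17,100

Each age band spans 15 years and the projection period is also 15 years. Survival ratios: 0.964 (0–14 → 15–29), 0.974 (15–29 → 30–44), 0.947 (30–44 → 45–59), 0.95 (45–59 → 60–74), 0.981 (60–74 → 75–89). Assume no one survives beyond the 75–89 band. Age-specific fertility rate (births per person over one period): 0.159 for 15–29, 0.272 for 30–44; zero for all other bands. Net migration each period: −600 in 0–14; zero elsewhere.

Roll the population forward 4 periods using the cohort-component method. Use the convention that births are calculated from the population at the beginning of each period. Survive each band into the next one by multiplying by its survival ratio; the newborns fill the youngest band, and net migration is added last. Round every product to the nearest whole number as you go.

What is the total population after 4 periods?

55905

Call the groups 1 to 6, youngest first.
Period 1:
Births: 20300 × 0.159 = 3228  |  25600 × 0.272 = 6963 ⇒ total 10191
Group 2: 17500 × 0.964 = 16870
Group 3: 20300 × 0.974 = 19772
Group 4: 25600 × 0.947 = 24243
Group 5: 11600 × 0.95 = 11020
Group 6: 4100 × 0.981 = 4022
Net migration: Group 1 − 600 → 9591
→ [9591, 16870, 19772, 24243, 11020, 4022]
Period 2:
Births: 16870 × 0.159 = 2682  |  19772 × 0.272 = 5378 ⇒ total 8060
Group 2: 9591 × 0.964 = 9246
Group 3: 16870 × 0.974 = 16431
Group 4: 19772 × 0.947 = 18724
Group 5: 24243 × 0.95 = 23031
Group 6: 11020 × 0.981 = 10811
Net migration: Group 1 − 600 → 7460
→ [7460, 9246, 16431, 18724, 23031, 10811]
Period 3:
Births: 9246 × 0.159 = 1470  |  16431 × 0.272 = 4469 ⇒ total 5939
Group 2: 7460 × 0.964 = 7191
Group 3: 9246 × 0.974 = 9006
Group 4: 16431 × 0.947 = 15560
Group 5: 18724 × 0.95 = 17788
Group 6: 23031 × 0.981 = 22593
Net migration: Group 1 − 600 → 5339
→ [5339, 7191, 9006, 15560, 17788, 22593]
Period 4:
Births: 7191 × 0.159 = 1143  |  9006 × 0.272 = 2450 ⇒ total 3593
Group 2: 5339 × 0.964 = 5147
Group 3: 7191 × 0.974 = 7004
Group 4: 9006 × 0.947 = 8529
Group 5: 15560 × 0.95 = 14782
Group 6: 17788 × 0.981 = 17450
Net migration: Group 1 − 600 → 2993
→ [2993, 5147, 7004, 8529, 14782, 17450]
Total after period 4: 2993 + 5147 + 7004 + 8529 + 14782 + 17450 = 55905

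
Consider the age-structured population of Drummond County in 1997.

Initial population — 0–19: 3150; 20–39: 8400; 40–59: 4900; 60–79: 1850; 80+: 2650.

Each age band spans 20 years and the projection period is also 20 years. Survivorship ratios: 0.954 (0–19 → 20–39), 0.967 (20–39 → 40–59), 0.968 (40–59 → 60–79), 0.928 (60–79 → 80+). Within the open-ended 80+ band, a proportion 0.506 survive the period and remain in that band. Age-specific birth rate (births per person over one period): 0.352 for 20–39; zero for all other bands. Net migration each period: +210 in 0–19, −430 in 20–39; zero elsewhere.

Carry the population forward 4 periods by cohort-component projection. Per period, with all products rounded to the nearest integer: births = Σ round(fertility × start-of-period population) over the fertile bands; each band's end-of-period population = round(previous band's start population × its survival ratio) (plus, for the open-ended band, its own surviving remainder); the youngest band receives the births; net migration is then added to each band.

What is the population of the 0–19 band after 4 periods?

434

Call the bands 1 to 5, youngest first.
— Period 1 —
Births: 8400 × 0.352 = 2957
Band 2: 3150 × 0.954 = 3005
Band 3: 8400 × 0.967 = 8123
Band 4: 4900 × 0.968 = 4743
Band 5: 1850 × 0.928 + 2650 × 0.506 = 1717 + 1341 = 3058
Net migration: Band 1 + 210 → 3167; Band 2 − 430 → 2575
Population now: 0–19=3167, 20–39=2575, 40–59=8123, 60–79=4743, 80+=3058
— Period 2 —
Births: 2575 × 0.352 = 906
Band 2: 3167 × 0.954 = 3021
Band 3: 2575 × 0.967 = 2490
Band 4: 8123 × 0.968 = 7863
Band 5: 4743 × 0.928 + 3058 × 0.506 = 4402 + 1547 = 5949
Net migration: Band 1 + 210 → 1116; Band 2 − 430 → 2591
Population now: 0–19=1116, 20–39=2591, 40–59=2490, 60–79=7863, 80+=5949
— Period 3 —
Births: 2591 × 0.352 = 912
Band 2: 1116 × 0.954 = 1065
Band 3: 2591 × 0.967 = 2505
Band 4: 2490 × 0.968 = 2410
Band 5: 7863 × 0.928 + 5949 × 0.506 = 7297 + 3010 = 10307
Net migration: Band 1 + 210 → 1122; Band 2 − 430 → 635
Population now: 0–19=1122, 20–39=635, 40–59=2505, 60–79=2410, 80+=10307
— Period 4 —
Births: 635 × 0.352 = 224
Band 2: 1122 × 0.954 = 1070
Band 3: 635 × 0.967 = 614
Band 4: 2505 × 0.968 = 2425
Band 5: 2410 × 0.928 + 10307 × 0.506 = 2236 + 5215 = 7451
Net migration: Band 1 + 210 → 434; Band 2 − 430 → 640
Population now: 0–19=434, 20–39=640, 40–59=614, 60–79=2425, 80+=7451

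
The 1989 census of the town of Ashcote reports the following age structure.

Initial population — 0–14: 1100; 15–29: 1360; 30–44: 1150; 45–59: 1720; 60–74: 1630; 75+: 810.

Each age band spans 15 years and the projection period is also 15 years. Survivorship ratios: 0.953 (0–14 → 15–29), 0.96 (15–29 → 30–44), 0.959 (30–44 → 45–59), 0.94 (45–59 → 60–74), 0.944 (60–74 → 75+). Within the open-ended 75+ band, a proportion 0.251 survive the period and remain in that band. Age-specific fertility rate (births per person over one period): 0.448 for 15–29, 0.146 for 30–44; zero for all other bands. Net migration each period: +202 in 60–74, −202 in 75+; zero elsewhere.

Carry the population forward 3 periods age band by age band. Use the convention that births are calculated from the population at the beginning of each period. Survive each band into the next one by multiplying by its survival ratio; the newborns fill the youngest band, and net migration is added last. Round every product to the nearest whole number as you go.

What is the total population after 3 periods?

Call the groups 1 to 6, youngest first.
[period 1]
Births: 1360 * 0.448 = 609 ; 1150 * 0.146 = 168 — total 777
Group 2: 1100 * 0.953 = 1048
Group 3: 1360 * 0.96 = 1306
Group 4: 1150 * 0.959 = 1103
Group 5: 1720 * 0.94 = 1617
Group 6: 1630 * 0.944 + 810 * 0.251 = 1539 + 203 = 1742
Net migration: Group 5 + 202 → 1819; Group 6 − 202 → 1540
End of period: [777, 1048, 1306, 1103, 1819, 1540]
[period 2]
Births: 1048 * 0.448 = 470 ; 1306 * 0.146 = 191 — total 661
Group 2: 777 * 0.953 = 740
Group 3: 1048 * 0.96 = 1006
Group 4: 1306 * 0.959 = 1252
Group 5: 1103 * 0.94 = 1037
Group 6: 1819 * 0.944 + 1540 * 0.251 = 1717 + 387 = 2104
Net migration: Group 5 + 202 → 1239; Group 6 − 202 → 1902
End of period: [661, 740, 1006, 1252, 1239, 1902]
[period 3]
Births: 740 * 0.448 = 332 ; 1006 * 0.146 = 147 — total 479
Group 2: 661 * 0.953 = 630
Group 3: 740 * 0.96 = 710
Group 4: 1006 * 0.959 = 965
Group 5: 1252 * 0.94 = 1177
Group 6: 1239 * 0.944 + 1902 * 0.251 = 1170 + 477 = 1647
Net migration: Group 5 + 202 → 1379; Group 6 − 202 → 1445
End of period: [479, 630, 710, 965, 1379, 1445]
Total after period 3: 479 + 630 + 710 + 965 + 1379 + 1445 = 5608

5608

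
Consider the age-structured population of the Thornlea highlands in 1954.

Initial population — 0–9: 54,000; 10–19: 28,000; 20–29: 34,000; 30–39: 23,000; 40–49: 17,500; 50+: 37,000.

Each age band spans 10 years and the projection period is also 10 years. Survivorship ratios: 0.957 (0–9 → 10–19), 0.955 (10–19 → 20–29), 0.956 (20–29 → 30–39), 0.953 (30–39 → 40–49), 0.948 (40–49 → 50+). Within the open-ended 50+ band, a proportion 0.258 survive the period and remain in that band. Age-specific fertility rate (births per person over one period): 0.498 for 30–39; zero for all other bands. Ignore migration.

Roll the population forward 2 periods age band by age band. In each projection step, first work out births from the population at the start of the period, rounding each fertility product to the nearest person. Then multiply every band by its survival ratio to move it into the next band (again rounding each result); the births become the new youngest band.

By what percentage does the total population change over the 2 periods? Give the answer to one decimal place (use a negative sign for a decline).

After projecting period 1:
Births: 23000 * 0.498 = 11454
10–19: 54000 * 0.957 = 51678
20–29: 28000 * 0.955 = 26740
30–39: 34000 * 0.956 = 32504
40–49: 23000 * 0.953 = 21919
50+: 17500 * 0.948 + 37000 * 0.258 = 16590 + 9546 = 26136
Giving 11454 / 51678 / 26740 / 32504 / 21919 / 26136.
After projecting period 2:
Births: 32504 * 0.498 = 16187
10–19: 11454 * 0.957 = 10961
20–29: 51678 * 0.955 = 49352
30–39: 26740 * 0.956 = 25563
40–49: 32504 * 0.953 = 30976
50+: 21919 * 0.948 + 26136 * 0.258 = 20779 + 6743 = 27522
Giving 16187 / 10961 / 49352 / 25563 / 30976 / 27522.
Total: 193500 → 160561; change = -32939; percentage change = -17.0%

-17.0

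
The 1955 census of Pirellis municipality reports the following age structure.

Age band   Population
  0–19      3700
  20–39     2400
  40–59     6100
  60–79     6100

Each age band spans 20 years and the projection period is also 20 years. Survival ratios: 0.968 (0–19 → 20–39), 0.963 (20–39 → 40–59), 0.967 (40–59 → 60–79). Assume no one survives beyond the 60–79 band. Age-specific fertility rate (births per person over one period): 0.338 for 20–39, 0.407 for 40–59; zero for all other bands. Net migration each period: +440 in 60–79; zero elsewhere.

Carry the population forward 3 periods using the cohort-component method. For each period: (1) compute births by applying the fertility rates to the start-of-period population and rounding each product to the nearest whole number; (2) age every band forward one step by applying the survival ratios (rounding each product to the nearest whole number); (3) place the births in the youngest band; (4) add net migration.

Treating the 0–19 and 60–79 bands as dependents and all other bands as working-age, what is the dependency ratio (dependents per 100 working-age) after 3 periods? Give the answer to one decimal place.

121.4

[period 1]
Births: 2400 × 0.338 = 811 ; 6100 × 0.407 = 2483 → total 3294
20–39: 3700 × 0.968 = 3582
40–59: 2400 × 0.963 = 2311
60–79: 6100 × 0.967 = 5899
Net migration: 60–79 + 440 → 6339
Giving 3294 / 3582 / 2311 / 6339.
[period 2]
Births: 3582 × 0.338 = 1211 ; 2311 × 0.407 = 941 → total 2152
20–39: 3294 × 0.968 = 3189
40–59: 3582 × 0.963 = 3449
60–79: 2311 × 0.967 = 2235
Net migration: 60–79 + 440 → 2675
Giving 2152 / 3189 / 3449 / 2675.
[period 3]
Births: 3189 × 0.338 = 1078 ; 3449 × 0.407 = 1404 → total 2482
20–39: 2152 × 0.968 = 2083
40–59: 3189 × 0.963 = 3071
60–79: 3449 × 0.967 = 3335
Net migration: 60–79 + 440 → 3775
Giving 2482 / 2083 / 3071 / 3775.
Dependents (band 0–19 + band 60–79) = 2482 + 3775 = 6257; working-age = 5154; ratio = 6257/5154 × 100 = 121.4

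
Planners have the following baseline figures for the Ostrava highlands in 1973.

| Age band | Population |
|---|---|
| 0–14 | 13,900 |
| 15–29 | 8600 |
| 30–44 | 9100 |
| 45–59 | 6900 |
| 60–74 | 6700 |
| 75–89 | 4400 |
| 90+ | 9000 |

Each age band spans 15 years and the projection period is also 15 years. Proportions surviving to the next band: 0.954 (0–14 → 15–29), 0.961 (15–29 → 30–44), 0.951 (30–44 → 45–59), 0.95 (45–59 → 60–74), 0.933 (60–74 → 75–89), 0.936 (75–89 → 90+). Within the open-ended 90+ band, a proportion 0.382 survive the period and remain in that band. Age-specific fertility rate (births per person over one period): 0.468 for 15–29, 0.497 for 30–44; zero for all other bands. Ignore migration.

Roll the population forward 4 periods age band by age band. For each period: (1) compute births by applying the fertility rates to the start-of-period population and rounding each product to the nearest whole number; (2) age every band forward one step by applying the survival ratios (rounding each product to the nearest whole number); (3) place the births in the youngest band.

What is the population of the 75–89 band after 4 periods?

(Bands numbered youngest = 1 to oldest = 7.)
— Period 1 —
Births: 8600 × 0.468 = 4025  |  9100 × 0.497 = 4523 → 8548
Band 2: 13900 × 0.954 = 13261
Band 3: 8600 × 0.961 = 8265
Band 4: 9100 × 0.951 = 8654
Band 5: 6900 × 0.95 = 6555
Band 6: 6700 × 0.933 = 6251
Band 7: 4400 × 0.936 + 9000 × 0.382 = 4118 + 3438 = 7556
End of period: [8548, 13261, 8265, 8654, 6555, 6251, 7556]
— Period 2 —
Births: 13261 × 0.468 = 6206  |  8265 × 0.497 = 4108 → 10314
Band 2: 8548 × 0.954 = 8155
Band 3: 13261 × 0.961 = 12744
Band 4: 8265 × 0.951 = 7860
Band 5: 8654 × 0.95 = 8221
Band 6: 6555 × 0.933 = 6116
Band 7: 6251 × 0.936 + 7556 × 0.382 = 5851 + 2886 = 8737
End of period: [10314, 8155, 12744, 7860, 8221, 6116, 8737]
— Period 3 —
Births: 8155 × 0.468 = 3817  |  12744 × 0.497 = 6334 → 10151
Band 2: 10314 × 0.954 = 9840
Band 3: 8155 × 0.961 = 7837
Band 4: 12744 × 0.951 = 12120
Band 5: 7860 × 0.95 = 7467
Band 6: 8221 × 0.933 = 7670
Band 7: 6116 × 0.936 + 8737 × 0.382 = 5725 + 3338 = 9063
End of period: [10151, 9840, 7837, 12120, 7467, 7670, 9063]
— Period 4 —
Births: 9840 × 0.468 = 4605  |  7837 × 0.497 = 3895 → 8500
Band 2: 10151 × 0.954 = 9684
Band 3: 9840 × 0.961 = 9456
Band 4: 7837 × 0.951 = 7453
Band 5: 12120 × 0.95 = 11514
Band 6: 7467 × 0.933 = 6967
Band 7: 7670 × 0.936 + 9063 × 0.382 = 7179 + 3462 = 10641
End of period: [8500, 9684, 9456, 7453, 11514, 6967, 10641]

6967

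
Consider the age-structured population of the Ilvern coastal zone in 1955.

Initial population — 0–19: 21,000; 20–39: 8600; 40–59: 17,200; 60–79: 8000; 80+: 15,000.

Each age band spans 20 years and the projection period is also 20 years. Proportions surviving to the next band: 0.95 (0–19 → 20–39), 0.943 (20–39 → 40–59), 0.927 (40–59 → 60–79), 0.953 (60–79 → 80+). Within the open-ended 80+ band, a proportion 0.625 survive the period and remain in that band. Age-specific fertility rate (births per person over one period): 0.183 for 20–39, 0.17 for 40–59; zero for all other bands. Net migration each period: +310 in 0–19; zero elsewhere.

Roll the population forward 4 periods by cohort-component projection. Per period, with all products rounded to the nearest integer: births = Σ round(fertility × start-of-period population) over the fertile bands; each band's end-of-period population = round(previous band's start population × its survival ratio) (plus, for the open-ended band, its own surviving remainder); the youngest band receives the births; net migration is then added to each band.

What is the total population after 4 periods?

46059

Period 1:
Births: 8600 * 0.183 = 1574 ; 17200 * 0.17 = 2924 → total 4498
20–39: 21000 * 0.95 = 19950
40–59: 8600 * 0.943 = 8110
60–79: 17200 * 0.927 = 15944
80+: 8000 * 0.953 + 15000 * 0.625 = 7624 + 9375 = 16999
Net migration: 0–19 + 310 → 4808
→ [4808, 19950, 8110, 15944, 16999]
Period 2:
Births: 19950 * 0.183 = 3651 ; 8110 * 0.17 = 1379 → total 5030
20–39: 4808 * 0.95 = 4568
40–59: 19950 * 0.943 = 18813
60–79: 8110 * 0.927 = 7518
80+: 15944 * 0.953 + 16999 * 0.625 = 15195 + 10624 = 25819
Net migration: 0–19 + 310 → 5340
→ [5340, 4568, 18813, 7518, 25819]
Period 3:
Births: 4568 * 0.183 = 836 ; 18813 * 0.17 = 3198 → total 4034
20–39: 5340 * 0.95 = 5073
40–59: 4568 * 0.943 = 4308
60–79: 18813 * 0.927 = 17440
80+: 7518 * 0.953 + 25819 * 0.625 = 7165 + 16137 = 23302
Net migration: 0–19 + 310 → 4344
→ [4344, 5073, 4308, 17440, 23302]
Period 4:
Births: 5073 * 0.183 = 928 ; 4308 * 0.17 = 732 → total 1660
20–39: 4344 * 0.95 = 4127
40–59: 5073 * 0.943 = 4784
60–79: 4308 * 0.927 = 3994
80+: 17440 * 0.953 + 23302 * 0.625 = 16620 + 14564 = 31184
Net migration: 0–19 + 310 → 1970
→ [1970, 4127, 4784, 3994, 31184]
Total after period 4: 1970 + 4127 + 4784 + 3994 + 31184 = 46059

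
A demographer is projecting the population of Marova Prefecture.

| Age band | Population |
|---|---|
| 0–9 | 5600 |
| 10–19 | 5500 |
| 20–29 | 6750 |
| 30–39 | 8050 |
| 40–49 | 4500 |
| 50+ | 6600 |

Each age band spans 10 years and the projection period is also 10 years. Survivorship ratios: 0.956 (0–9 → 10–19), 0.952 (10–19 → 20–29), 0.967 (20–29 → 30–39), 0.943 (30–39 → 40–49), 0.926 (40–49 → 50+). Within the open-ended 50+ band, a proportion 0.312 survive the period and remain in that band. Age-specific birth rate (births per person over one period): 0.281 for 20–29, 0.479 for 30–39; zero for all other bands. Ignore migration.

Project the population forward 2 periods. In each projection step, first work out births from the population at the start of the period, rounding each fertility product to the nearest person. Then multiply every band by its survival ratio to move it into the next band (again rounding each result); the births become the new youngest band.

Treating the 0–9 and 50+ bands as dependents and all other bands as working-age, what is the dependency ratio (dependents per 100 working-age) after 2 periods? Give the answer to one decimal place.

Period 1.
Births: 6750 × 0.281 = 1897  |  8050 × 0.479 = 3856 → total 5753
10–19: 5600 × 0.956 = 5354
20–29: 5500 × 0.952 = 5236
30–39: 6750 × 0.967 = 6527
40–49: 8050 × 0.943 = 7591
50+: 4500 × 0.926 + 6600 × 0.312 = 4167 + 2059 = 6226
Population now: 0–9=5753, 10–19=5354, 20–29=5236, 30–39=6527, 40–49=7591, 50+=6226
Period 2.
Births: 5236 × 0.281 = 1471  |  6527 × 0.479 = 3126 → total 4597
10–19: 5753 × 0.956 = 5500
20–29: 5354 × 0.952 = 5097
30–39: 5236 × 0.967 = 5063
40–49: 6527 × 0.943 = 6155
50+: 7591 × 0.926 + 6226 × 0.312 = 7029 + 1943 = 8972
Population now: 0–9=4597, 10–19=5500, 20–29=5097, 30–39=5063, 40–49=6155, 50+=8972
Dependents (band 0–9 + band 50+) = 4597 + 8972 = 13569; working-age = 21815; ratio = 13569/21815 × 100 = 62.2

62.2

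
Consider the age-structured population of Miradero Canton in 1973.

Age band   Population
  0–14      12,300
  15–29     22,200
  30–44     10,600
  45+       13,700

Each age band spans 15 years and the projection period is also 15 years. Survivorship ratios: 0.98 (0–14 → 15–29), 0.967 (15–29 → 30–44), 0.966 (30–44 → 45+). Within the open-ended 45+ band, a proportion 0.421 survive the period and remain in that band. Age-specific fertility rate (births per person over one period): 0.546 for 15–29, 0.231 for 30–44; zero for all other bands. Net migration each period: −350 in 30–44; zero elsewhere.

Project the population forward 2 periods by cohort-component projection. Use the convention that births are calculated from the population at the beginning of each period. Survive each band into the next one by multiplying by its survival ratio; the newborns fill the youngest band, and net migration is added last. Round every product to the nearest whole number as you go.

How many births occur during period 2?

After projecting period 1:
Births: 22200 * 0.546 = 12121  |  10600 * 0.231 = 2449 ⇒ total 14570
15–29: 12300 * 0.98 = 12054
30–44: 22200 * 0.967 = 21467
45+: 10600 * 0.966 + 13700 * 0.421 = 10240 + 5768 = 16008
Net migration: 30–44 − 350 → 21117
Giving 14570 / 12054 / 21117 / 16008.
After projecting period 2:
Births: 12054 * 0.546 = 6581  |  21117 * 0.231 = 4878 ⇒ total 11459
15–29: 14570 * 0.98 = 14279
30–44: 12054 * 0.967 = 11656
45+: 21117 * 0.966 + 16008 * 0.421 = 20399 + 6739 = 27138
Net migration: 30–44 − 350 → 11306
Giving 11459 / 14279 / 11306 / 27138.

11459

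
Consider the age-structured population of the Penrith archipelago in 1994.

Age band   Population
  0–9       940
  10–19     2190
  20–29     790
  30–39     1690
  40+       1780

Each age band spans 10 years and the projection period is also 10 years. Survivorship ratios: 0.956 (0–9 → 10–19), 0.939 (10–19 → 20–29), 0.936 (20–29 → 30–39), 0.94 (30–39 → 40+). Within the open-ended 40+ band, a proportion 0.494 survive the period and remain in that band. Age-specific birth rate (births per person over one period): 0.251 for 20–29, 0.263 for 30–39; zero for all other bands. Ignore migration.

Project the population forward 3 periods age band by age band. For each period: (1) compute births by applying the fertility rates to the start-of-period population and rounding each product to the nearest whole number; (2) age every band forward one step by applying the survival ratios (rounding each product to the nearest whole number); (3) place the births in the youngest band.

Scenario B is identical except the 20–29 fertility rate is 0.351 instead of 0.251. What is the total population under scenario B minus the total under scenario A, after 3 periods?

(Bands numbered youngest = 1 to oldest = 5.)
— Period 1 —
Births: 790 * 0.251 = 198, 1690 * 0.263 = 444 — total 642
Band 2: 940 * 0.956 = 899
Band 3: 2190 * 0.939 = 2056
Band 4: 790 * 0.936 = 739
Band 5: 1690 * 0.94 + 1780 * 0.494 = 1589 + 879 = 2468
→ [642, 899, 2056, 739, 2468]
— Period 2 —
Births: 2056 * 0.251 = 516, 739 * 0.263 = 194 — total 710
Band 2: 642 * 0.956 = 614
Band 3: 899 * 0.939 = 844
Band 4: 2056 * 0.936 = 1924
Band 5: 739 * 0.94 + 2468 * 0.494 = 695 + 1219 = 1914
→ [710, 614, 844, 1924, 1914]
— Period 3 —
Births: 844 * 0.251 = 212, 1924 * 0.263 = 506 — total 718
Band 2: 710 * 0.956 = 679
Band 3: 614 * 0.939 = 577
Band 4: 844 * 0.936 = 790
Band 5: 1924 * 0.94 + 1914 * 0.494 = 1809 + 946 = 2755
→ [718, 679, 577, 790, 2755]
Scenario A total after 3 periods: 5519
Scenario B projection —
— Period 1 —
Births: 790 * 0.351 = 277, 1690 * 0.263 = 444 — total 721
Band 2: 940 * 0.956 = 899
Band 3: 2190 * 0.939 = 2056
Band 4: 790 * 0.936 = 739
Band 5: 1690 * 0.94 + 1780 * 0.494 = 1589 + 879 = 2468
→ [721, 899, 2056, 739, 2468]
— Period 2 —
Births: 2056 * 0.351 = 722, 739 * 0.263 = 194 — total 916
Band 2: 721 * 0.956 = 689
Band 3: 899 * 0.939 = 844
Band 4: 2056 * 0.936 = 1924
Band 5: 739 * 0.94 + 2468 * 0.494 = 695 + 1219 = 1914
→ [916, 689, 844, 1924, 1914]
— Period 3 —
Births: 844 * 0.351 = 296, 1924 * 0.263 = 506 — total 802
Band 2: 916 * 0.956 = 876
Band 3: 689 * 0.939 = 647
Band 4: 844 * 0.936 = 790
Band 5: 1924 * 0.94 + 1914 * 0.494 = 1809 + 946 = 2755
→ [802, 876, 647, 790, 2755]
Scenario B total after 3 periods: 5870
Difference B − A = 5870 − 5519 = 351

351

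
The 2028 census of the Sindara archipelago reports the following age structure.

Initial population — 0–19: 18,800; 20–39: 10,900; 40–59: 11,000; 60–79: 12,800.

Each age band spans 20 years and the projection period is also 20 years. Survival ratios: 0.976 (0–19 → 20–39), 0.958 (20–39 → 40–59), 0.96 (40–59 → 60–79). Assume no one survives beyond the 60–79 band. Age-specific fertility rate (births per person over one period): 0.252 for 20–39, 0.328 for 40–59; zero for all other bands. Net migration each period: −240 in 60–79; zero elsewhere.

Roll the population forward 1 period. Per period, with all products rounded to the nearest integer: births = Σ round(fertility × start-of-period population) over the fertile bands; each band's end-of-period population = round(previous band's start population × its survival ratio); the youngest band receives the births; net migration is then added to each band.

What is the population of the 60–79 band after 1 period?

10320

— Period 1 —
Births: 10900 × 0.252 = 2747 ; 11000 × 0.328 = 3608 → 6355
20–39: 18800 × 0.976 = 18349
40–59: 10900 × 0.958 = 10442
60–79: 11000 × 0.96 = 10560
Net migration: 60–79 − 240 → 10320
Giving 6355 / 18349 / 10442 / 10320.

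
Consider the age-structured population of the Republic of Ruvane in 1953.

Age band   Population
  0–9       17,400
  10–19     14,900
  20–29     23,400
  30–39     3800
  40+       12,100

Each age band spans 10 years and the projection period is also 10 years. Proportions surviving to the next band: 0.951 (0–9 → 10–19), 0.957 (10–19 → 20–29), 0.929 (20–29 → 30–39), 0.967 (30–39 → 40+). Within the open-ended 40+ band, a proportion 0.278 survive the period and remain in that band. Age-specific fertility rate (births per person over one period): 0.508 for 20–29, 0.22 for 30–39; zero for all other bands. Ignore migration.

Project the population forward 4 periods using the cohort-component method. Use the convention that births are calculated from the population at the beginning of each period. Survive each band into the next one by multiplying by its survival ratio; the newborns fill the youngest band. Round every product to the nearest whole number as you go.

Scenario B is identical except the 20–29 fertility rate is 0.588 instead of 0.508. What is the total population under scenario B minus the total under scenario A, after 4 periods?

5752

— Period 1 —
Births: 23400 × 0.508 = 11887 ; 3800 × 0.22 = 836 — total 12723
10–19: 17400 × 0.951 = 16547
20–29: 14900 × 0.957 = 14259
30–39: 23400 × 0.929 = 21739
40+: 3800 × 0.967 + 12100 × 0.278 = 3675 + 3364 = 7039
Population now: 0–9=12723, 10–19=16547, 20–29=14259, 30–39=21739, 40+=7039
— Period 2 —
Births: 14259 × 0.508 = 7244 ; 21739 × 0.22 = 4783 — total 12027
10–19: 12723 × 0.951 = 12100
20–29: 16547 × 0.957 = 15835
30–39: 14259 × 0.929 = 13247
40+: 21739 × 0.967 + 7039 × 0.278 = 21022 + 1957 = 22979
Population now: 0–9=12027, 10–19=12100, 20–29=15835, 30–39=13247, 40+=22979
— Period 3 —
Births: 15835 × 0.508 = 8044 ; 13247 × 0.22 = 2914 — total 10958
10–19: 12027 × 0.951 = 11438
20–29: 12100 × 0.957 = 11580
30–39: 15835 × 0.929 = 14711
40+: 13247 × 0.967 + 22979 × 0.278 = 12810 + 6388 = 19198
Population now: 0–9=10958, 10–19=11438, 20–29=11580, 30–39=14711, 40+=19198
— Period 4 —
Births: 11580 × 0.508 = 5883 ; 14711 × 0.22 = 3236 — total 9119
10–19: 10958 × 0.951 = 10421
20–29: 11438 × 0.957 = 10946
30–39: 11580 × 0.929 = 10758
40+: 14711 × 0.967 + 19198 × 0.278 = 14226 + 5337 = 19563
Population now: 0–9=9119, 10–19=10421, 20–29=10946, 30–39=10758, 40+=19563
Scenario A total after 4 periods: 60807
Scenario B projection —
— Period 1 —
Births: 23400 × 0.588 = 13759 ; 3800 × 0.22 = 836 — total 14595
10–19: 17400 × 0.951 = 16547
20–29: 14900 × 0.957 = 14259
30–39: 23400 × 0.929 = 21739
40+: 3800 × 0.967 + 12100 × 0.278 = 3675 + 3364 = 7039
Population now: 0–9=14595, 10–19=16547, 20–29=14259, 30–39=21739, 40+=7039
— Period 2 —
Births: 14259 × 0.588 = 8384 ; 21739 × 0.22 = 4783 — total 13167
10–19: 14595 × 0.951 = 13880
20–29: 16547 × 0.957 = 15835
30–39: 14259 × 0.929 = 13247
40+: 21739 × 0.967 + 7039 × 0.278 = 21022 + 1957 = 22979
Population now: 0–9=13167, 10–19=13880, 20–29=15835, 30–39=13247, 40+=22979
— Period 3 —
Births: 15835 × 0.588 = 9311 ; 13247 × 0.22 = 2914 — total 12225
10–19: 13167 × 0.951 = 12522
20–29: 13880 × 0.957 = 13283
30–39: 15835 × 0.929 = 14711
40+: 13247 × 0.967 + 22979 × 0.278 = 12810 + 6388 = 19198
Population now: 0–9=12225, 10–19=12522, 20–29=13283, 30–39=14711, 40+=19198
— Period 4 —
Births: 13283 × 0.588 = 7810 ; 14711 × 0.22 = 3236 — total 11046
10–19: 12225 × 0.951 = 11626
20–29: 12522 × 0.957 = 11984
30–39: 13283 × 0.929 = 12340
40+: 14711 × 0.967 + 19198 × 0.278 = 14226 + 5337 = 19563
Population now: 0–9=11046, 10–19=11626, 20–29=11984, 30–39=12340, 40+=19563
Scenario B total after 4 periods: 66559
Difference B − A = 66559 − 60807 = 5752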